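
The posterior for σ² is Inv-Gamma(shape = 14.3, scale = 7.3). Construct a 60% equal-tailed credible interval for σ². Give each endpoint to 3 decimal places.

[0.421, 0.660]

Inverse-Gamma(14.3, 7.3) quantiles: F⁻¹(0.2) and F⁻¹(0.8).
Equivalently, 1/σ² ~ Gamma(14.3, rate = 7.3); invert its 0.8 and 0.2 quantiles.
Posterior mean ≈ 0.549, SD ≈ 0.157; a Normal approximation gives roughly [0.417, 0.681].
Exact: lower = 0.421; upper = 0.660.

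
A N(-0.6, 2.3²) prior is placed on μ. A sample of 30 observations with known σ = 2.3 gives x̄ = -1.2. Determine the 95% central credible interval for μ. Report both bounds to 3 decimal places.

Posterior precision = 1/2.3² + 30/2.3² = 0.1890 + 5.6711 = 5.8601, so posterior SD = 0.4131.
Posterior mean = (-0.6/2.3² + 30·-1.2/2.3²) / 5.8601 = -1.1806.
Interval: -1.1806 ± 1.960 × 0.4131 → [-1.990, -0.371].

[-1.990, -0.371]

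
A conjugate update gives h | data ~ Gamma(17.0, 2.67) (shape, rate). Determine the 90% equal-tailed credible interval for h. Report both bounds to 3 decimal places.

[4.057, 9.102]

Posterior: Gamma(shape 17.0, rate 2.67).
Equal-tailed 90% interval: Gamma(17.0, 2.67) quantiles at 0.05 and 0.95.
Posterior mean ≈ 6.367, SD ≈ 1.544; a Normal approximation gives roughly [3.827, 8.907].
Exact: lower = 4.057; upper = 9.102.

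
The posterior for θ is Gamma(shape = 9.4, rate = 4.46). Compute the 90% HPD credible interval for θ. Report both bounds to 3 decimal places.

[1.000, 3.178]

The posterior is unimodal and skewed, so the HPD interval has equal density at both endpoints and is the shortest 90% interval.
Solving f(1.000) = f(3.178) with F(3.178) − F(1.000) = 0.90 gives [1.000, 3.178].
For comparison, the equal-tailed interval is [1.118, 3.351]; the HPD is narrower and shifted toward the mode.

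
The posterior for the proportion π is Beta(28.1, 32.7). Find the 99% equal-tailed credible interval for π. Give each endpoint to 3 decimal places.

[0.304, 0.625]

Posterior: Beta(28.1, 32.7).
Equal-tailed 99% interval: the 0.005 and 0.995 quantiles of Beta(28.1, 32.7).
Posterior mean ≈ 0.462, SD ≈ 0.063; a Normal approximation gives roughly [0.299, 0.626].
Exact: F⁻¹(0.005) = 0.304; F⁻¹(0.995) = 0.625.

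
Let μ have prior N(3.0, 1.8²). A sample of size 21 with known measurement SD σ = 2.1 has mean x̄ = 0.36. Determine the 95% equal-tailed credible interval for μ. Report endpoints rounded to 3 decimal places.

Posterior precision = 1/1.8² + 21/2.1² = 0.3086 + 4.7619 = 5.0705, so posterior SD = 0.4441.
Posterior mean = (3.0/1.8² + 21·0.36/2.1²) / 5.0705 = 0.5207.
Interval: 0.5207 ± 1.960 × 0.4441 → [-0.350, 1.391].

[-0.350, 1.391]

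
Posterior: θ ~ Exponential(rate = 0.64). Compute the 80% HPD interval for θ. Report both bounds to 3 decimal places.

The exponential density is strictly decreasing on [0, ∞), so the HPD interval is anchored at 0: [0, q] with P(θ ≤ q) = 0.80.
q = −ln(1 − 0.80) / 0.64 = 1.6094 / 0.64 = 2.515.

[0.000, 2.515]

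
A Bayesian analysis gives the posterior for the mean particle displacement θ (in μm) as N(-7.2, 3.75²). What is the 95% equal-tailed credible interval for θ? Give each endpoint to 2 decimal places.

[-14.55, 0.15]

The posterior is symmetric, so the 95% equal-tailed interval is θ = -7.2 ± z·3.75 with z = 1.960.
Half-width: 1.960 × 3.75 = 7.35.
-7.2 − 7.35 = -14.55; -7.2 + 7.35 = 0.15.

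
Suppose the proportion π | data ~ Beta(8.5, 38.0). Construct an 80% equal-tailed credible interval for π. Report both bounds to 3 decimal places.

Posterior: Beta(8.5, 38.0).
Equal-tailed 80% interval: the 0.1 and 0.9 quantiles of Beta(8.5, 38.0).
Posterior mean ≈ 0.183, SD ≈ 0.056; a Normal approximation gives roughly [0.111, 0.255].
Exact: F⁻¹(0.1) = 0.114; F⁻¹(0.9) = 0.258.

[0.114, 0.258]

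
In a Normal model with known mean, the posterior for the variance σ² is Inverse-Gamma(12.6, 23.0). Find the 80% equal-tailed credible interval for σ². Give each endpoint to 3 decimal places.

[1.329, 2.765]

Inverse-Gamma(12.6, 23.0) quantiles: F⁻¹(0.1) and F⁻¹(0.9).
Equivalently, 1/σ² ~ Gamma(12.6, rate = 23.0); invert its 0.9 and 0.1 quantiles.
Posterior mean ≈ 1.983, SD ≈ 0.609; a Normal approximation gives roughly [1.202, 2.763].
Exact: lower = 1.329; upper = 2.765.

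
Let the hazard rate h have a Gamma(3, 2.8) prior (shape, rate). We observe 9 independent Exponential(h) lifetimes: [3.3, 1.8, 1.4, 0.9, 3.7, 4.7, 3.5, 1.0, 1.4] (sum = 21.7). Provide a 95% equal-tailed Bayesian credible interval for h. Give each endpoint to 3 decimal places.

Posterior: Gamma(3+9, 2.8+21.7) = Gamma(12, 24.5) (shape, rate).
Equal-tailed 95% interval: Gamma(12, 24.5) quantiles at 0.025 and 0.975.
Posterior mean ≈ 0.490, SD ≈ 0.141; a Normal approximation gives roughly [0.213, 0.767].
Exact: lower = 0.253; upper = 0.803.

[0.253, 0.803]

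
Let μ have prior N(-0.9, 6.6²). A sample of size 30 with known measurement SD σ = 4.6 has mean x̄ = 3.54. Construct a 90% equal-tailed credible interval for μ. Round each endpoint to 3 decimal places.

[2.099, 4.840]

Posterior precision = 1/6.6² + 30/4.6² = 0.0230 + 1.4178 = 1.4407, so posterior SD = 0.8331.
Posterior mean = (-0.9/6.6² + 30·3.54/4.6²) / 1.4407 = 3.4693.
Interval: 3.4693 ± 1.645 × 0.8331 → [2.099, 4.840].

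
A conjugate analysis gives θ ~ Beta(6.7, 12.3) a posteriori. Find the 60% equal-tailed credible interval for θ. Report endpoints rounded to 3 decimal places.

[0.259, 0.443]

Posterior: Beta(6.7, 12.3).
Equal-tailed 60% interval: the 0.2 and 0.8 quantiles of Beta(6.7, 12.3).
Posterior mean ≈ 0.353, SD ≈ 0.107; a Normal approximation gives roughly [0.263, 0.443].
Exact: F⁻¹(0.2) = 0.259; F⁻¹(0.8) = 0.443.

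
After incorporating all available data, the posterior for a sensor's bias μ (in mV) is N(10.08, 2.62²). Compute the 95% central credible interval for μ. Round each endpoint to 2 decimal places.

[4.94, 15.22]

The posterior is symmetric, so the 95% equal-tailed interval is μ = 10.08 ± z·2.62 with z = 1.960.
Half-width: 1.960 × 2.62 = 5.14.
10.08 − 5.14 = 4.94; 10.08 + 5.14 = 15.22.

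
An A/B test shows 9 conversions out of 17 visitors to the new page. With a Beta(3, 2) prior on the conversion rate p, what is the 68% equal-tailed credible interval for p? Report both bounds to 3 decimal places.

[0.440, 0.651]

Posterior: Beta(3+9, 2+8) = Beta(12, 10).
Equal-tailed 68% interval: the 0.16 and 0.84 quantiles of Beta(12, 10).
Posterior mean ≈ 0.545, SD ≈ 0.104; a Normal approximation gives roughly [0.442, 0.649].
Exact: F⁻¹(0.16) = 0.440; F⁻¹(0.84) = 0.651.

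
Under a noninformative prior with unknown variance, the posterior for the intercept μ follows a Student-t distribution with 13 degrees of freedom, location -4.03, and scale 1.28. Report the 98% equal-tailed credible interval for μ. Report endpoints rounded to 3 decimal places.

The t_13 distribution is symmetric; the 98% interval is -4.03 ± t·1.28 with t_{0.99,13} = 2.650.
Half-width: 2.650 × 1.28 = 3.392.
-4.03 − 3.392 = -7.422; -4.03 + 3.392 = -0.638.

[-7.422, -0.638]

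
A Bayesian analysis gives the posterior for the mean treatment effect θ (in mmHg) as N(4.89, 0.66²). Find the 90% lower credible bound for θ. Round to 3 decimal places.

4.044

Need L with P(θ ≥ L) = 0.90: L = 4.89 − z_{0.1}·0.66.
z = 1.282; L = 4.89 − 1.282 × 0.66 = 4.044.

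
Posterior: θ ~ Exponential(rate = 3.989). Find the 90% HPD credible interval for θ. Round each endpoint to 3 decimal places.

The exponential density is strictly decreasing on [0, ∞), so the HPD interval is anchored at 0: [0, q] with P(θ ≤ q) = 0.90.
q = −ln(1 − 0.90) / 3.989 = 2.3026 / 3.989 = 0.577.

[0.000, 0.577]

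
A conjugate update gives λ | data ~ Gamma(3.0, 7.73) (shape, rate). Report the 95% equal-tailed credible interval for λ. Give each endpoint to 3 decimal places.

Posterior: Gamma(shape 3.0, rate 7.73).
Equal-tailed 95% interval: Gamma(3.0, 7.73) quantiles at 0.025 and 0.975.
Posterior mean ≈ 0.388, SD ≈ 0.224; a Normal approximation gives roughly [-0.051, 0.827].
Exact: lower = 0.080; upper = 0.935.

[0.080, 0.935]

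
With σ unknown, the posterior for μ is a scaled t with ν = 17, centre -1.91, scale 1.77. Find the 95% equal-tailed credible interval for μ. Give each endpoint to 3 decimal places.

The t_17 distribution is symmetric; the 95% interval is -1.91 ± t·1.77 with t_{0.975,17} = 2.110.
Half-width: 2.110 × 1.77 = 3.734.
-1.91 − 3.734 = -5.644; -1.91 + 3.734 = 1.824.

[-5.644, 1.824]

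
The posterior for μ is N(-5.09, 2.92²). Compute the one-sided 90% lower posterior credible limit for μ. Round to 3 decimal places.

-8.832

Need L with P(μ ≥ L) = 0.90: L = -5.09 − z_{0.1}·2.92.
z = 1.282; L = -5.09 − 1.282 × 2.92 = -8.832.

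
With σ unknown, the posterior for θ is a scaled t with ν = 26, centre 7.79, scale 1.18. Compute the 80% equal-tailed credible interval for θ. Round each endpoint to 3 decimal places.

[6.238, 9.342]

The t_26 distribution is symmetric; the 80% interval is 7.79 ± t·1.18 with t_{0.9,26} = 1.315.
Half-width: 1.315 × 1.18 = 1.552.
7.79 − 1.552 = 6.238; 7.79 + 1.552 = 9.342.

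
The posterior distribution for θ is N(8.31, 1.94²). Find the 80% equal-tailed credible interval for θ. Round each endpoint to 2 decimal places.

The posterior is symmetric, so the 80% equal-tailed interval is θ = 8.31 ± z·1.94 with z = 1.282.
Half-width: 1.282 × 1.94 = 2.49.
8.31 − 2.49 = 5.82; 8.31 + 2.49 = 10.80.

[5.82, 10.80]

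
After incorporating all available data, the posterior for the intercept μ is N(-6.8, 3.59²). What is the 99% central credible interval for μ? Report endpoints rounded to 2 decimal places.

The posterior is symmetric, so the 99% equal-tailed interval is μ = -6.8 ± z·3.59 with z = 2.576.
Half-width: 2.576 × 3.59 = 9.25.
-6.8 − 9.25 = -16.05; -6.8 + 9.25 = 2.45.

[-16.05, 2.45]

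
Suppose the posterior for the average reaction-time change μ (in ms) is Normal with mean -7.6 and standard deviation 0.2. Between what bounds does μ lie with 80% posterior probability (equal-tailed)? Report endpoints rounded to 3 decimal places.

[-7.856, -7.344]

The posterior is symmetric, so the 80% equal-tailed interval is μ = -7.6 ± z·0.2 with z = 1.282.
Half-width: 1.282 × 0.2 = 0.256.
-7.6 − 0.256 = -7.856; -7.6 + 0.256 = -7.344.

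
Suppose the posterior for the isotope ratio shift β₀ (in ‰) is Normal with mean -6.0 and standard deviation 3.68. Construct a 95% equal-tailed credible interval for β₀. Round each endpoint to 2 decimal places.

The posterior is symmetric, so the 95% equal-tailed interval is β₀ = -6.0 ± z·3.68 with z = 1.960.
Half-width: 1.960 × 3.68 = 7.21.
-6.0 − 7.21 = -13.21; -6.0 + 7.21 = 1.21.

[-13.21, 1.21]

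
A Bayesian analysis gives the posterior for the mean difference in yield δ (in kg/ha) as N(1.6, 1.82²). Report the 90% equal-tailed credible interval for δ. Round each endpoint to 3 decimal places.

The posterior is symmetric, so the 90% equal-tailed interval is δ = 1.6 ± z·1.82 with z = 1.645.
Half-width: 1.645 × 1.82 = 2.994.
1.6 − 2.994 = -1.394; 1.6 + 2.994 = 4.594.

[-1.394, 4.594]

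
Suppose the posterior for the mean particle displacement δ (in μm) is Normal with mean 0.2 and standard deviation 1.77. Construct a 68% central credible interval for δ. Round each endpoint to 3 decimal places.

The posterior is symmetric, so the 68% equal-tailed interval is δ = 0.2 ± z·1.77 with z = 0.994.
Half-width: 0.994 × 1.77 = 1.760.
0.2 − 1.760 = -1.560; 0.2 + 1.760 = 1.960.

[-1.560, 1.960]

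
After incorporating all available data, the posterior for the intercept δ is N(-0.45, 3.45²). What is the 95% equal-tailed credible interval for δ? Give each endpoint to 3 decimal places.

[-7.212, 6.312]

The posterior is symmetric, so the 95% equal-tailed interval is δ = -0.45 ± z·3.45 with z = 1.960.
Half-width: 1.960 × 3.45 = 6.762.
-0.45 − 6.762 = -7.212; -0.45 + 6.762 = 6.312.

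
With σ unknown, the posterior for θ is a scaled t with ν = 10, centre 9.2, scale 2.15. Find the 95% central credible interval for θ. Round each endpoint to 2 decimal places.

[4.41, 13.99]

The t_10 distribution is symmetric; the 95% interval is 9.2 ± t·2.15 with t_{0.975,10} = 2.228.
Half-width: 2.228 × 2.15 = 4.79.
9.2 − 4.79 = 4.41; 9.2 + 4.79 = 13.99.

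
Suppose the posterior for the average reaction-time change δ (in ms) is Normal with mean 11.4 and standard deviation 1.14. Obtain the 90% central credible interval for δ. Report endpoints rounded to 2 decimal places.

[9.52, 13.28]

The posterior is symmetric, so the 90% equal-tailed interval is δ = 11.4 ± z·1.14 with z = 1.645.
Half-width: 1.645 × 1.14 = 1.88.
11.4 − 1.88 = 9.52; 11.4 + 1.88 = 13.28.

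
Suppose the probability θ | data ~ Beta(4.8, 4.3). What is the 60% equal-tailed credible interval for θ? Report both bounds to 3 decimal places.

Posterior: Beta(4.8, 4.3).
Equal-tailed 60% interval: the 0.2 and 0.8 quantiles of Beta(4.8, 4.3).
Posterior mean ≈ 0.527, SD ≈ 0.157; a Normal approximation gives roughly [0.395, 0.660].
Exact: F⁻¹(0.2) = 0.388; F⁻¹(0.8) = 0.668.

[0.388, 0.668]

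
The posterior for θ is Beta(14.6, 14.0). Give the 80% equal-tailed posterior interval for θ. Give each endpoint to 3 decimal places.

Posterior: Beta(14.6, 14.0).
Equal-tailed 80% interval: the 0.1 and 0.9 quantiles of Beta(14.6, 14.0).
Posterior mean ≈ 0.510, SD ≈ 0.092; a Normal approximation gives roughly [0.393, 0.628].
Exact: F⁻¹(0.1) = 0.391; F⁻¹(0.9) = 0.629.

[0.391, 0.629]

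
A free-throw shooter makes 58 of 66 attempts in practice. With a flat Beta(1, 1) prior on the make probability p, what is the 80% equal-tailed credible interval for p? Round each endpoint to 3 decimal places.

[0.813, 0.917]

Posterior: Beta(1+58, 1+8) = Beta(59, 9).
Equal-tailed 80% interval: the 0.1 and 0.9 quantiles of Beta(59, 9).
Posterior mean ≈ 0.868, SD ≈ 0.041; a Normal approximation gives roughly [0.815, 0.920].
Exact: F⁻¹(0.1) = 0.813; F⁻¹(0.9) = 0.917.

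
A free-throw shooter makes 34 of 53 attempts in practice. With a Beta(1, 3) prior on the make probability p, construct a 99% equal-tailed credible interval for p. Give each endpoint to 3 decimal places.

Posterior: Beta(1+34, 3+19) = Beta(35, 22).
Equal-tailed 99% interval: the 0.005 and 0.995 quantiles of Beta(35, 22).
Posterior mean ≈ 0.614, SD ≈ 0.064; a Normal approximation gives roughly [0.449, 0.779].
Exact: F⁻¹(0.005) = 0.445; F⁻¹(0.995) = 0.769.

[0.445, 0.769]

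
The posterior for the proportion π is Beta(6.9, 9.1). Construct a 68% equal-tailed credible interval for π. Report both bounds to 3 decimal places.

Posterior: Beta(6.9, 9.1).
Equal-tailed 68% interval: the 0.16 and 0.84 quantiles of Beta(6.9, 9.1).
Posterior mean ≈ 0.431, SD ≈ 0.120; a Normal approximation gives roughly [0.312, 0.551].
Exact: F⁻¹(0.16) = 0.308; F⁻¹(0.84) = 0.554.

[0.308, 0.554]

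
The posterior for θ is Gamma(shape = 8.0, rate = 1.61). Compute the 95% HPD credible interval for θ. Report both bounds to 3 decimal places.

The posterior is unimodal and skewed, so the HPD interval has equal density at both endpoints and is the shortest 95% interval.
Solving f(1.847) = f(8.467) with F(8.467) − F(1.847) = 0.95 gives [1.847, 8.467].
For comparison, the equal-tailed interval is [2.145, 8.958]; the HPD is narrower and shifted toward the mode.

[1.847, 8.467]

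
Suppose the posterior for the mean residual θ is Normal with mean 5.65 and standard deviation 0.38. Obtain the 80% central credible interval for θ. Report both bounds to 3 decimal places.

The posterior is symmetric, so the 80% equal-tailed interval is θ = 5.65 ± z·0.38 with z = 1.282.
Half-width: 1.282 × 0.38 = 0.487.
5.65 − 0.487 = 5.163; 5.65 + 0.487 = 6.137.

[5.163, 6.137]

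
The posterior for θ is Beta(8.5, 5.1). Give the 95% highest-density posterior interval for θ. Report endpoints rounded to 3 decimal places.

The posterior is unimodal and skewed, so the HPD interval has equal density at both endpoints and is the shortest 95% interval.
Solving f(0.378) = f(0.862) with F(0.862) − F(0.378) = 0.95 gives [0.378, 0.862].
For comparison, the equal-tailed interval is [0.364, 0.851]; the HPD is narrower and shifted toward the mode.

[0.378, 0.862]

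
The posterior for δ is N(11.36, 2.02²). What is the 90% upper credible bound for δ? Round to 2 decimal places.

Need U with P(δ ≤ U) = 0.90: U = 11.36 + z_{0.1}·2.02.
z = 1.282; U = 11.36 + 1.282 × 2.02 = 13.95.

13.95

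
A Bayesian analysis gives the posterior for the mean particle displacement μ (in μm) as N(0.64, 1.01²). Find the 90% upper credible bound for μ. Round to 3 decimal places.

1.934

Need U with P(μ ≤ U) = 0.90: U = 0.64 + z_{0.1}·1.01.
z = 1.282; U = 0.64 + 1.282 × 1.01 = 1.934.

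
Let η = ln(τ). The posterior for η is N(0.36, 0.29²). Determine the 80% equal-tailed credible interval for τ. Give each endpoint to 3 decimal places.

[0.988, 2.079]

On the log scale the 80% interval is 0.36 ± 1.282 × 0.29 = [-0.0116, 0.7316].
Exponentiate: [e^-0.0116, e^0.7316] = [0.988, 2.079].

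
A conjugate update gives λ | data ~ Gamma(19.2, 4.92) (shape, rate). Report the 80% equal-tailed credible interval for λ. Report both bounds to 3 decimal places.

[2.813, 5.078]

Posterior: Gamma(shape 19.2, rate 4.92).
Equal-tailed 80% interval: Gamma(19.2, 4.92) quantiles at 0.1 and 0.9.
Posterior mean ≈ 3.902, SD ≈ 0.891; a Normal approximation gives roughly [2.761, 5.044].
Exact: lower = 2.813; upper = 5.078.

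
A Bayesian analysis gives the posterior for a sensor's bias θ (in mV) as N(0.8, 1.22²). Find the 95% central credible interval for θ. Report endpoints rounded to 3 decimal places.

[-1.591, 3.191]

The posterior is symmetric, so the 95% equal-tailed interval is θ = 0.8 ± z·1.22 with z = 1.960.
Half-width: 1.960 × 1.22 = 2.391.
0.8 − 2.391 = -1.591; 0.8 + 2.391 = 3.191.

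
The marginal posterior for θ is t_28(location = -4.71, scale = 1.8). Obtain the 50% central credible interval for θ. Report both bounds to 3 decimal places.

The t_28 distribution is symmetric; the 50% interval is -4.71 ± t·1.8 with t_{0.75,28} = 0.683.
Half-width: 0.683 × 1.8 = 1.230.
-4.71 − 1.230 = -5.940; -4.71 + 1.230 = -3.480.

[-5.940, -3.480]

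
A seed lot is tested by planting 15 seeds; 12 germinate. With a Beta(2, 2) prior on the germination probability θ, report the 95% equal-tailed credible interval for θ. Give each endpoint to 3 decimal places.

Posterior: Beta(2+12, 2+3) = Beta(14, 5).
Equal-tailed 95% interval: the 0.025 and 0.975 quantiles of Beta(14, 5).
Posterior mean ≈ 0.737, SD ≈ 0.098; a Normal approximation gives roughly [0.544, 0.930].
Exact: F⁻¹(0.025) = 0.524; F⁻¹(0.975) = 0.903.

[0.524, 0.903]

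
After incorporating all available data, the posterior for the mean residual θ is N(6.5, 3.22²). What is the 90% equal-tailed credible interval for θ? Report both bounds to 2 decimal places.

[1.20, 11.80]

The posterior is symmetric, so the 90% equal-tailed interval is θ = 6.5 ± z·3.22 with z = 1.645.
Half-width: 1.645 × 3.22 = 5.30.
6.5 − 5.30 = 1.20; 6.5 + 5.30 = 11.80.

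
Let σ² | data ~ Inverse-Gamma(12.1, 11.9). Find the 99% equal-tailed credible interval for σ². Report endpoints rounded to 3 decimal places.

[0.519, 2.377]

Inverse-Gamma(12.1, 11.9) quantiles: F⁻¹(0.005) and F⁻¹(0.995).
Equivalently, 1/σ² ~ Gamma(12.1, rate = 11.9); invert its 0.995 and 0.005 quantiles.
Posterior mean ≈ 1.072, SD ≈ 0.337; a Normal approximation gives roughly [0.203, 1.941].
Exact: lower = 0.519; upper = 2.377.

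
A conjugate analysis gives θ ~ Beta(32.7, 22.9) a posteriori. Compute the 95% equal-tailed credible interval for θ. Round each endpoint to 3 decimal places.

Posterior: Beta(32.7, 22.9).
Equal-tailed 95% interval: the 0.025 and 0.975 quantiles of Beta(32.7, 22.9).
Posterior mean ≈ 0.588, SD ≈ 0.065; a Normal approximation gives roughly [0.460, 0.716].
Exact: F⁻¹(0.025) = 0.457; F⁻¹(0.975) = 0.713.

[0.457, 0.713]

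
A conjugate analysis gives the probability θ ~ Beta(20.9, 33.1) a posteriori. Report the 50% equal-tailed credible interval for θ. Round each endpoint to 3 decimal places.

Posterior: Beta(20.9, 33.1).
Equal-tailed 50% interval: the 0.25 and 0.75 quantiles of Beta(20.9, 33.1).
Posterior mean ≈ 0.387, SD ≈ 0.066; a Normal approximation gives roughly [0.343, 0.431].
Exact: F⁻¹(0.25) = 0.341; F⁻¹(0.75) = 0.431.

[0.341, 0.431]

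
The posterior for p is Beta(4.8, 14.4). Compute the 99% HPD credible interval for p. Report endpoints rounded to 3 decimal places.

The posterior is unimodal and skewed, so the HPD interval has equal density at both endpoints and is the shortest 99% interval.
Solving f(0.048) = f(0.514) with F(0.514) − F(0.048) = 0.99 gives [0.048, 0.514].
For comparison, the equal-tailed interval is [0.059, 0.533]; the HPD is narrower and shifted toward the mode.

[0.048, 0.514]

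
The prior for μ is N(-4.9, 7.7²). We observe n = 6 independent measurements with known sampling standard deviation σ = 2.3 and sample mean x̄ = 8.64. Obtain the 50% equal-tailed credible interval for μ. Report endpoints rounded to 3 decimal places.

[7.813, 9.070]

Posterior precision = 1/7.7² + 6/2.3² = 0.0169 + 1.1342 = 1.1511, so posterior SD = 0.9321.
Posterior mean = (-4.9/7.7² + 6·8.64/2.3²) / 1.1511 = 8.4416.
Interval: 8.4416 ± 0.674 × 0.9321 → [7.813, 9.070].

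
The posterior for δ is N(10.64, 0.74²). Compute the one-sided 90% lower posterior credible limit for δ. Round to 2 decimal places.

9.69

Need L with P(δ ≥ L) = 0.90: L = 10.64 − z_{0.1}·0.74.
z = 1.282; L = 10.64 − 1.282 × 0.74 = 9.69.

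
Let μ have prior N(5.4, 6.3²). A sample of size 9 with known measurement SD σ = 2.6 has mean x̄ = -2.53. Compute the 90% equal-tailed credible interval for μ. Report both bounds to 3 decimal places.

[-3.795, -0.970]

Posterior precision = 1/6.3² + 9/2.6² = 0.0252 + 1.3314 = 1.3566, so posterior SD = 0.8586.
Posterior mean = (5.4/6.3² + 9·-2.53/2.6²) / 1.3566 = -2.3827.
Interval: -2.3827 ± 1.645 × 0.8586 → [-3.795, -0.970].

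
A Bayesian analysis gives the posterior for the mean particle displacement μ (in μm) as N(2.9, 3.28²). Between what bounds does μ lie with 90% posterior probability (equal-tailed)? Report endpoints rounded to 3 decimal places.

The posterior is symmetric, so the 90% equal-tailed interval is μ = 2.9 ± z·3.28 with z = 1.645.
Half-width: 1.645 × 3.28 = 5.395.
2.9 − 5.395 = -2.495; 2.9 + 5.395 = 8.295.

[-2.495, 8.295]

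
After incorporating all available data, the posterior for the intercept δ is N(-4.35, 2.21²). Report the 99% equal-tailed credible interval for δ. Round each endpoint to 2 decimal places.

The posterior is symmetric, so the 99% equal-tailed interval is δ = -4.35 ± z·2.21 with z = 2.576.
Half-width: 2.576 × 2.21 = 5.69.
-4.35 − 5.69 = -10.04; -4.35 + 5.69 = 1.34.

[-10.04, 1.34]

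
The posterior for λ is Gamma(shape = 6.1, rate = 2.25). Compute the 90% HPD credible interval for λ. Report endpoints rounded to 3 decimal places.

The posterior is unimodal and skewed, so the HPD interval has equal density at both endpoints and is the shortest 90% interval.
Solving f(0.975) = f(4.381) with F(4.381) − F(0.975) = 0.90 gives [0.975, 4.381].
For comparison, the equal-tailed interval is [1.191, 4.732]; the HPD is narrower and shifted toward the mode.

[0.975, 4.381]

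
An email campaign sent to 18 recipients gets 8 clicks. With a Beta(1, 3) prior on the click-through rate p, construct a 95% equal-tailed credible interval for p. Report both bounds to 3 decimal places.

[0.218, 0.616]

Posterior: Beta(1+8, 3+10) = Beta(9, 13).
Equal-tailed 95% interval: the 0.025 and 0.975 quantiles of Beta(9, 13).
Posterior mean ≈ 0.409, SD ≈ 0.103; a Normal approximation gives roughly [0.208, 0.610].
Exact: F⁻¹(0.025) = 0.218; F⁻¹(0.975) = 0.616.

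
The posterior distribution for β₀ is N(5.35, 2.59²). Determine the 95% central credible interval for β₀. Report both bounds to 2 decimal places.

[0.27, 10.43]

The posterior is symmetric, so the 95% equal-tailed interval is β₀ = 5.35 ± z·2.59 with z = 1.960.
Half-width: 1.960 × 2.59 = 5.08.
5.35 − 5.08 = 0.27; 5.35 + 5.08 = 10.43.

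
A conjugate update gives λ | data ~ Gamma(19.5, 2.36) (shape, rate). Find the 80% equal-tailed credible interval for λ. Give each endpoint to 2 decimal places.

Posterior: Gamma(shape 19.5, rate 2.36).
Equal-tailed 80% interval: Gamma(19.5, 2.36) quantiles at 0.1 and 0.9.
Posterior mean ≈ 8.26, SD ≈ 1.87; a Normal approximation gives roughly [5.86, 10.66].
Exact: lower = 5.97; upper = 10.73.

[5.97, 10.73]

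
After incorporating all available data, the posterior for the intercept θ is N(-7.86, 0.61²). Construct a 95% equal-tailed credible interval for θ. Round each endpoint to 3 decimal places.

The posterior is symmetric, so the 95% equal-tailed interval is θ = -7.86 ± z·0.61 with z = 1.960.
Half-width: 1.960 × 0.61 = 1.196.
-7.86 − 1.196 = -9.056; -7.86 + 1.196 = -6.664.

[-9.056, -6.664]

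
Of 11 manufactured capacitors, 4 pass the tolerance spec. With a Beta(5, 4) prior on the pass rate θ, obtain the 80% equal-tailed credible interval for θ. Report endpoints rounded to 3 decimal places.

[0.310, 0.592]

Posterior: Beta(5+4, 4+7) = Beta(9, 11).
Equal-tailed 80% interval: the 0.1 and 0.9 quantiles of Beta(9, 11).
Posterior mean ≈ 0.450, SD ≈ 0.109; a Normal approximation gives roughly [0.311, 0.589].
Exact: F⁻¹(0.1) = 0.310; F⁻¹(0.9) = 0.592.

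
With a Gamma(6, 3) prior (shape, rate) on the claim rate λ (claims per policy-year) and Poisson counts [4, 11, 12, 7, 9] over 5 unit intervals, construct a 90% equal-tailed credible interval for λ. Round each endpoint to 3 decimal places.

[4.760, 7.632]

Posterior: Gamma(6+43, 3+5) = Gamma(49, 8) (shape, rate).
Equal-tailed 90% interval: Gamma(49, 8) quantiles at 0.05 and 0.95.
Posterior mean ≈ 6.125, SD ≈ 0.875; a Normal approximation gives roughly [4.686, 7.564].
Exact: lower = 4.760; upper = 7.632.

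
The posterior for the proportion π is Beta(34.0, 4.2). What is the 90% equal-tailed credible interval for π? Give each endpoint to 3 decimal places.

Posterior: Beta(34.0, 4.2).
Equal-tailed 90% interval: the 0.05 and 0.95 quantiles of Beta(34.0, 4.2).
Posterior mean ≈ 0.890, SD ≈ 0.050; a Normal approximation gives roughly [0.808, 0.972].
Exact: F⁻¹(0.05) = 0.798; F⁻¹(0.95) = 0.959.

[0.798, 0.959]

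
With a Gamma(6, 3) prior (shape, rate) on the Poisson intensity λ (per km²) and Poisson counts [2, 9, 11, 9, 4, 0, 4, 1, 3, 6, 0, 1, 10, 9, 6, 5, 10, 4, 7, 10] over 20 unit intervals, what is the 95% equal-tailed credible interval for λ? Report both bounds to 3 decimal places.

[4.207, 6.049]

Posterior: Gamma(6+111, 3+20) = Gamma(117, 23) (shape, rate).
Equal-tailed 95% interval: Gamma(117, 23) quantiles at 0.025 and 0.975.
Posterior mean ≈ 5.087, SD ≈ 0.470; a Normal approximation gives roughly [4.165, 6.009].
Exact: lower = 4.207; upper = 6.049.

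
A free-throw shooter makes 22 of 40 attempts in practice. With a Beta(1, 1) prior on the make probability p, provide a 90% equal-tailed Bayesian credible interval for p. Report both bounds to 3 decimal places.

[0.421, 0.671]

Posterior: Beta(1+22, 1+18) = Beta(23, 19).
Equal-tailed 90% interval: the 0.05 and 0.95 quantiles of Beta(23, 19).
Posterior mean ≈ 0.548, SD ≈ 0.076; a Normal approximation gives roughly [0.423, 0.672].
Exact: F⁻¹(0.05) = 0.421; F⁻¹(0.95) = 0.671.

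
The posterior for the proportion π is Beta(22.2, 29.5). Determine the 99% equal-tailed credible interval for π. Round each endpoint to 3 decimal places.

Posterior: Beta(22.2, 29.5).
Equal-tailed 99% interval: the 0.005 and 0.995 quantiles of Beta(22.2, 29.5).
Posterior mean ≈ 0.429, SD ≈ 0.068; a Normal approximation gives roughly [0.254, 0.605].
Exact: F⁻¹(0.005) = 0.262; F⁻¹(0.995) = 0.607.

[0.262, 0.607]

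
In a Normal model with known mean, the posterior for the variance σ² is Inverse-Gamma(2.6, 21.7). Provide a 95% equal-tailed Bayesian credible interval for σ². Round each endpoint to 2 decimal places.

Inverse-Gamma(2.6, 21.7) quantiles: F⁻¹(0.025) and F⁻¹(0.975).
Equivalently, 1/σ² ~ Gamma(2.6, rate = 21.7); invert its 0.975 and 0.025 quantiles.
Posterior mean ≈ 13.56, SD ≈ 17.51; a Normal approximation gives roughly [-20.75, 47.88].
Exact: lower = 3.30; upper = 47.79.

[3.30, 47.79]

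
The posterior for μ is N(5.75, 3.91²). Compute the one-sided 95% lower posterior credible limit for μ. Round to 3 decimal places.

-0.681

Need L with P(μ ≥ L) = 0.95: L = 5.75 − z_{0.05}·3.91.
z = 1.645; L = 5.75 − 1.645 × 3.91 = -0.681.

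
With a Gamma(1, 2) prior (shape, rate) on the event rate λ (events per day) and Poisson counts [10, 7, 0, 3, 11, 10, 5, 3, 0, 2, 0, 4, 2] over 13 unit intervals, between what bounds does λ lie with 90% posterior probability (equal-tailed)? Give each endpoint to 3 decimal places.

Posterior: Gamma(1+57, 2+13) = Gamma(58, 15) (shape, rate).
Equal-tailed 90% interval: Gamma(58, 15) quantiles at 0.05 and 0.95.
Posterior mean ≈ 3.867, SD ≈ 0.508; a Normal approximation gives roughly [3.032, 4.702].
Exact: lower = 3.071; upper = 4.738.

[3.071, 4.738]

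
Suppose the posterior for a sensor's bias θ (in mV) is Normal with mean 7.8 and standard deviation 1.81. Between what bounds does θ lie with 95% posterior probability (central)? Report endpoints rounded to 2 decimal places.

The posterior is symmetric, so the 95% equal-tailed interval is θ = 7.8 ± z·1.81 with z = 1.960.
Half-width: 1.960 × 1.81 = 3.55.
7.8 − 3.55 = 4.25; 7.8 + 3.55 = 11.35.

[4.25, 11.35]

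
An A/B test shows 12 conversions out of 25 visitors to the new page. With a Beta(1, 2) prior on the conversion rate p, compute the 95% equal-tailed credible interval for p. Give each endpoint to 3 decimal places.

Posterior: Beta(1+12, 2+13) = Beta(13, 15).
Equal-tailed 95% interval: the 0.025 and 0.975 quantiles of Beta(13, 15).
Posterior mean ≈ 0.464, SD ≈ 0.093; a Normal approximation gives roughly [0.283, 0.646].
Exact: F⁻¹(0.025) = 0.287; F⁻¹(0.975) = 0.647.

[0.287, 0.647]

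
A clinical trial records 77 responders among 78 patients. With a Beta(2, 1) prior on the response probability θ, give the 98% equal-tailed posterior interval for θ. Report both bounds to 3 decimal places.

[0.920, 0.998]

Posterior: Beta(2+77, 1+1) = Beta(79, 2).
Equal-tailed 98% interval: the 0.01 and 0.99 quantiles of Beta(79, 2).
Posterior mean ≈ 0.975, SD ≈ 0.017; a Normal approximation gives roughly [0.935, 1.015].
Exact: F⁻¹(0.01) = 0.920; F⁻¹(0.99) = 0.998.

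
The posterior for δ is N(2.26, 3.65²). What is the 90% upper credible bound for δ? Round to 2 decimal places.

6.94

Need U with P(δ ≤ U) = 0.90: U = 2.26 + z_{0.1}·3.65.
z = 1.282; U = 2.26 + 1.282 × 3.65 = 6.94.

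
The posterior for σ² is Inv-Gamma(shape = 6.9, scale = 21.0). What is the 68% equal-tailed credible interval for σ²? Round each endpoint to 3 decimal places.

Inverse-Gamma(6.9, 21.0) quantiles: F⁻¹(0.16) and F⁻¹(0.84).
Equivalently, 1/σ² ~ Gamma(6.9, rate = 21.0); invert its 0.84 and 0.16 quantiles.
Posterior mean ≈ 3.559, SD ≈ 1.608; a Normal approximation gives roughly [1.960, 5.158].
Exact: lower = 2.223; upper = 4.829.

[2.223, 4.829]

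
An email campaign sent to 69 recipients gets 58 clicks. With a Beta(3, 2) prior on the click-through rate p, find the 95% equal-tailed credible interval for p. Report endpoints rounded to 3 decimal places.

Posterior: Beta(3+58, 2+11) = Beta(61, 13).
Equal-tailed 95% interval: the 0.025 and 0.975 quantiles of Beta(61, 13).
Posterior mean ≈ 0.824, SD ≈ 0.044; a Normal approximation gives roughly [0.738, 0.910].
Exact: F⁻¹(0.025) = 0.730; F⁻¹(0.975) = 0.902.

[0.730, 0.902]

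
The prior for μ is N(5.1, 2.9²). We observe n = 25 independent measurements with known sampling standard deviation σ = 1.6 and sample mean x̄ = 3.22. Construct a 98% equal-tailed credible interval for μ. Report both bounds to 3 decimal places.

Posterior precision = 1/2.9² + 25/1.6² = 0.1189 + 9.7656 = 9.8845, so posterior SD = 0.3181.
Posterior mean = (5.1/2.9² + 25·3.22/1.6²) / 9.8845 = 3.2426.
Interval: 3.2426 ± 2.326 × 0.3181 → [2.503, 3.983].

[2.503, 3.983]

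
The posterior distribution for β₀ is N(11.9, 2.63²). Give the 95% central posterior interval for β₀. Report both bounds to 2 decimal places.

[6.75, 17.05]

The posterior is symmetric, so the 95% equal-tailed interval is β₀ = 11.9 ± z·2.63 with z = 1.960.
Half-width: 1.960 × 2.63 = 5.15.
11.9 − 5.15 = 6.75; 11.9 + 5.15 = 17.05.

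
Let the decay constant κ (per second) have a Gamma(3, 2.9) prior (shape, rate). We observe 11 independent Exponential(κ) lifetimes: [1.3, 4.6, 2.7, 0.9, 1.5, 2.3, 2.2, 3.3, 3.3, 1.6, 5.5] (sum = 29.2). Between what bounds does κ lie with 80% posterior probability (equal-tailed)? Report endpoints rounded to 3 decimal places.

Posterior: Gamma(3+11, 2.9+29.2) = Gamma(14, 32.1) (shape, rate).
Equal-tailed 80% interval: Gamma(14, 32.1) quantiles at 0.1 and 0.9.
Posterior mean ≈ 0.436, SD ≈ 0.117; a Normal approximation gives roughly [0.287, 0.586].
Exact: lower = 0.295; upper = 0.591.

[0.295, 0.591]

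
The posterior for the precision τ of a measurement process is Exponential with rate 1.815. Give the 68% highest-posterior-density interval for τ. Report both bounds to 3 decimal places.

The exponential density is strictly decreasing on [0, ∞), so the HPD interval is anchored at 0: [0, q] with P(τ ≤ q) = 0.68.
q = −ln(1 − 0.68) / 1.815 = 1.1394 / 1.815 = 0.628.

[0.000, 0.628]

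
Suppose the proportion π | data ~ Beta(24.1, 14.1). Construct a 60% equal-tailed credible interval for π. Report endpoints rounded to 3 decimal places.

Posterior: Beta(24.1, 14.1).
Equal-tailed 60% interval: the 0.2 and 0.8 quantiles of Beta(24.1, 14.1).
Posterior mean ≈ 0.631, SD ≈ 0.077; a Normal approximation gives roughly [0.566, 0.696].
Exact: F⁻¹(0.2) = 0.566; F⁻¹(0.8) = 0.697.

[0.566, 0.697]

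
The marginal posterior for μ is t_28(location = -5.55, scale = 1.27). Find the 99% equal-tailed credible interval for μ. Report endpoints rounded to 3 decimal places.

[-9.059, -2.041]

The t_28 distribution is symmetric; the 99% interval is -5.55 ± t·1.27 with t_{0.995,28} = 2.763.
Half-width: 2.763 × 1.27 = 3.509.
-5.55 − 3.509 = -9.059; -5.55 + 3.509 = -2.041.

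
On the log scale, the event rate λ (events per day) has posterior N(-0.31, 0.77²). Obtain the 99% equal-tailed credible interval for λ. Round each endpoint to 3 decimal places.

On the log scale the 99% interval is -0.31 ± 2.576 × 0.77 = [-2.2934, 1.6734].
Exponentiate: [e^-2.2934, e^1.6734] = [0.101, 5.330].

[0.101, 5.330]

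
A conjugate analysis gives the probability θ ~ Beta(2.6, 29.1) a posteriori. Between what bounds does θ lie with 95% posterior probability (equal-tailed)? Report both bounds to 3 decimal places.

Posterior: Beta(2.6, 29.1).
Equal-tailed 95% interval: the 0.025 and 0.975 quantiles of Beta(2.6, 29.1).
Posterior mean ≈ 0.082, SD ≈ 0.048; a Normal approximation gives roughly [-0.012, 0.176].
Exact: F⁻¹(0.025) = 0.015; F⁻¹(0.975) = 0.198.

[0.015, 0.198]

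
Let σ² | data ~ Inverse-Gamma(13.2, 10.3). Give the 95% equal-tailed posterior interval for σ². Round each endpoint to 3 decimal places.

[0.485, 1.457]

Inverse-Gamma(13.2, 10.3) quantiles: F⁻¹(0.025) and F⁻¹(0.975).
Equivalently, 1/σ² ~ Gamma(13.2, rate = 10.3); invert its 0.975 and 0.025 quantiles.
Posterior mean ≈ 0.844, SD ≈ 0.252; a Normal approximation gives roughly [0.350, 1.339].
Exact: lower = 0.485; upper = 1.457.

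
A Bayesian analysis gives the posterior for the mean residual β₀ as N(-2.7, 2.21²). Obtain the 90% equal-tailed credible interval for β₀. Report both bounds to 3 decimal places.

[-6.335, 0.935]

The posterior is symmetric, so the 90% equal-tailed interval is β₀ = -2.7 ± z·2.21 with z = 1.645.
Half-width: 1.645 × 2.21 = 3.635.
-2.7 − 3.635 = -6.335; -2.7 + 3.635 = 0.935.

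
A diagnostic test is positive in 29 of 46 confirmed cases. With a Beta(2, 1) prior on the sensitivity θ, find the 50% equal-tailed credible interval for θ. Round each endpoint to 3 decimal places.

[0.587, 0.680]

Posterior: Beta(2+29, 1+17) = Beta(31, 18).
Equal-tailed 50% interval: the 0.25 and 0.75 quantiles of Beta(31, 18).
Posterior mean ≈ 0.633, SD ≈ 0.068; a Normal approximation gives roughly [0.587, 0.679].
Exact: F⁻¹(0.25) = 0.587; F⁻¹(0.75) = 0.680.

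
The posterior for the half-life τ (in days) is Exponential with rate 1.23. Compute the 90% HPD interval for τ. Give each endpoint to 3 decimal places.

[0.000, 1.872]

The exponential density is strictly decreasing on [0, ∞), so the HPD interval is anchored at 0: [0, q] with P(τ ≤ q) = 0.90.
q = −ln(1 − 0.90) / 1.23 = 2.3026 / 1.23 = 1.872.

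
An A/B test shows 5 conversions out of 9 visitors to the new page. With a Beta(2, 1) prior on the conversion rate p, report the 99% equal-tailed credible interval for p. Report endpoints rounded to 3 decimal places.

[0.233, 0.886]

Posterior: Beta(2+5, 1+4) = Beta(7, 5).
Equal-tailed 99% interval: the 0.005 and 0.995 quantiles of Beta(7, 5).
Posterior mean ≈ 0.583, SD ≈ 0.137; a Normal approximation gives roughly [0.231, 0.936].
Exact: F⁻¹(0.005) = 0.233; F⁻¹(0.995) = 0.886.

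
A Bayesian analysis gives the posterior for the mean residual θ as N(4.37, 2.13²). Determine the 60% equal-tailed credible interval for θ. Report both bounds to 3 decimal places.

[2.577, 6.163]

The posterior is symmetric, so the 60% equal-tailed interval is θ = 4.37 ± z·2.13 with z = 0.842.
Half-width: 0.842 × 2.13 = 1.793.
4.37 − 1.793 = 2.577; 4.37 + 1.793 = 6.163.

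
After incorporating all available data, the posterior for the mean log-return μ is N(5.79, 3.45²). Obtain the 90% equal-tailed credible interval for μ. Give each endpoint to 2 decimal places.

The posterior is symmetric, so the 90% equal-tailed interval is μ = 5.79 ± z·3.45 with z = 1.645.
Half-width: 1.645 × 3.45 = 5.67.
5.79 − 5.67 = 0.12; 5.79 + 5.67 = 11.46.

[0.12, 11.46]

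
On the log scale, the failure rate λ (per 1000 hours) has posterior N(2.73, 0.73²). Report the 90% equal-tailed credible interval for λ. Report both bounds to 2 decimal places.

[4.61, 50.94]

On the log scale the 90% interval is 2.73 ± 1.645 × 0.73 = [1.5293, 3.9307].
Exponentiate: [e^1.5293, e^3.9307] = [4.61, 50.94].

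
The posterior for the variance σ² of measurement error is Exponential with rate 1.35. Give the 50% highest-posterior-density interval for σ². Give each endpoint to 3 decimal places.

The exponential density is strictly decreasing on [0, ∞), so the HPD interval is anchored at 0: [0, q] with P(σ² ≤ q) = 0.50.
q = −ln(1 − 0.50) / 1.35 = 0.6931 / 1.35 = 0.513.

[0.000, 0.513]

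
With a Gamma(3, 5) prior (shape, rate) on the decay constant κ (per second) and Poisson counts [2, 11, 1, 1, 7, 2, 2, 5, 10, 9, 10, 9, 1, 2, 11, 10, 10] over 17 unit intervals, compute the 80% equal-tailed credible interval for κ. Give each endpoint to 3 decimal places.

[4.229, 5.427]

Posterior: Gamma(3+103, 5+17) = Gamma(106, 22) (shape, rate).
Equal-tailed 80% interval: Gamma(106, 22) quantiles at 0.1 and 0.9.
Posterior mean ≈ 4.818, SD ≈ 0.468; a Normal approximation gives roughly [4.218, 5.418].
Exact: lower = 4.229; upper = 5.427.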